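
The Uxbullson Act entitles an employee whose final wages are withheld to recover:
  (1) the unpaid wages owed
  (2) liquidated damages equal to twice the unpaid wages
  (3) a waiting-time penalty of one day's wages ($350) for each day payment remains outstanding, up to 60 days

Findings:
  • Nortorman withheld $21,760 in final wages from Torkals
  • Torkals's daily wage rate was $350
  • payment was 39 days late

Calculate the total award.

Doubled: 2 × $21,760 = $43,520
Penalty days: min(39, 60) = 39
Waiting-time penalty: 39 × $350 = $13,650
Total award: $21,760 + $43,520 + $13,650 = $78,930

$78,930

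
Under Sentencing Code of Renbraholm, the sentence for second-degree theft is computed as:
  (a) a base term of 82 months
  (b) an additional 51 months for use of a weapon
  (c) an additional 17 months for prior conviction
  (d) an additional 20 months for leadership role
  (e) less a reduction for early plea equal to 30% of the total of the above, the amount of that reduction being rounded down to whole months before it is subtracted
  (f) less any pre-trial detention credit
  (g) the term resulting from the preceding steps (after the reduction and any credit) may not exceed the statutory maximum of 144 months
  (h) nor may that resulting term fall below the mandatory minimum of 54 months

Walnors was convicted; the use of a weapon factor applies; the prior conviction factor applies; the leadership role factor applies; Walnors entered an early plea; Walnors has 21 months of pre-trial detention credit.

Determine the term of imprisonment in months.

Use of a weapon enhancement: +51 months
Prior conviction enhancement: +17 months
Leadership role enhancement: +20 months
Adjusted term: 82 months + 51 months + 17 months + 20 months = 170 months
Early plea reduction: 30% of 170 months = 51 months (rounded down)
After reduction: 170 − 51 = 119 months
Less pre-trial detention credit: 119 months − 21 months = 98 months
Cap at 144 months: 98 months is within the cap, no reduction.
Minimum 54 months: 98 months meets the minimum, no increase.

98 months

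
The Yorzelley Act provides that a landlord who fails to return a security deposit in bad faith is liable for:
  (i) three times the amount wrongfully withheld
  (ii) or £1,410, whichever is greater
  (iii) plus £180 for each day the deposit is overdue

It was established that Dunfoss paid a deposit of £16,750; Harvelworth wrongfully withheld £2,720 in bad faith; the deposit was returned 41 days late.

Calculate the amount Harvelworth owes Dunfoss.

Trebled: 3 × £2,720 = £8,160
Minimum £1,410: £8,160 meets the minimum, no increase.
Late-return penalty: 41 × £180 = £7,380
Damages plus late penalty: £8,160 + £7,380 = £15,540

£15,540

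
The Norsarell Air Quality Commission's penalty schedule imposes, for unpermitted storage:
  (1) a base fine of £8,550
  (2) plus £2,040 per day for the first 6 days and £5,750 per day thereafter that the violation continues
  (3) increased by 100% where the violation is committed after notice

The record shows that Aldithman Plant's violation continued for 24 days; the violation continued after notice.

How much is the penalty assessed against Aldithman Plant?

£248,580

First 6 days: 6 × £2,040 = £12,240
Remaining days: (24 − 6) × £5,750 = £103,500
Per-day component: £12,240 + £103,500 = £115,740
Base plus per-day: £8,550 + £115,740 = £124,290
Enhancement: 100% of £124,290 = £124,290
Enhanced fine: £124,290 + £124,290 = £248,580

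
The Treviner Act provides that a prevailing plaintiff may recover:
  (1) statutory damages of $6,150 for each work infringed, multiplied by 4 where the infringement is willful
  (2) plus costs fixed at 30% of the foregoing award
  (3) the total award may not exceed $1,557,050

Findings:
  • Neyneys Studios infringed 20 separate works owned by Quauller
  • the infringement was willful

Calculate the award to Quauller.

$639,600

Statutory damages: 20 × $6,150 = $123,000
Multiplied by 4: 4 × $123,000 = $492,000
Costs: 30% of $492,000 = $147,600
Award plus costs: $492,000 + $147,600 = $639,600
Cap at $1,557,050: $639,600 is within the cap, no reduction.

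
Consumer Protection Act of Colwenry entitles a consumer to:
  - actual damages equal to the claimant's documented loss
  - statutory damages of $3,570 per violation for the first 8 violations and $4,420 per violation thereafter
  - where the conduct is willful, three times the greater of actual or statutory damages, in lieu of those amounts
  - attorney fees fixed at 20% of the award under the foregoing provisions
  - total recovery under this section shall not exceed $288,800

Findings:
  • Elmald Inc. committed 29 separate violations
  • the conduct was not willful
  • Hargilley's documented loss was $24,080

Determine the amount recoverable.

$174,552

First 8 violations: 8 × $3,570 = $28,560
Remaining violations: (29 − 8) × $4,420 = $92,820
Statutory damages: $28,560 + $92,820 = $121,380
Conduct not willful: the in-lieu enhancement does not apply.
Actual plus statutory damages: $24,080 + $121,380 = $145,460
Attorney fees: 20% of $145,460 = $29,092
Total before cap: $145,460 + $29,092 = $174,552
Cap at $288,800: $174,552 is within the cap, no reduction.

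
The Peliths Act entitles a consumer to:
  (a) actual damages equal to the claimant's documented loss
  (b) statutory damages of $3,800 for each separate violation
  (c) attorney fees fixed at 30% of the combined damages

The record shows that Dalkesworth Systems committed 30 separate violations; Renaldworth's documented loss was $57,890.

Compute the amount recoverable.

$223,457

Statutory damages: 30 × $3,800 = $114,000
Combined damages: $57,890 + $114,000 = $171,890
Attorney fees: 30% of $171,890 = $51,567
Total recovery: $171,890 + $51,567 = $223,457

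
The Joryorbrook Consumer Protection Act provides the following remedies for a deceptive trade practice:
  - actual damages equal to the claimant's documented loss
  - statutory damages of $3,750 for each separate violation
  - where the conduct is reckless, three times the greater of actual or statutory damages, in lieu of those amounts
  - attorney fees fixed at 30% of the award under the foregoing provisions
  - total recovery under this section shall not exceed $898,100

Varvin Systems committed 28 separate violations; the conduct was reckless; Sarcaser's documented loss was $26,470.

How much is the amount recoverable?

Total recovery: $409,500

Statutory damages: 28 × $3,750 = $105,000
Greater of actual damages ($26,470) or statutory damages ($105,000): $105,000
Trebled: 3 × $105,000 = $315,000
Attorney fees: 30% of $315,000 = $94,500
Total before cap: $315,000 + $94,500 = $409,500
Cap at $898,100: $409,500 is within the cap, no reduction.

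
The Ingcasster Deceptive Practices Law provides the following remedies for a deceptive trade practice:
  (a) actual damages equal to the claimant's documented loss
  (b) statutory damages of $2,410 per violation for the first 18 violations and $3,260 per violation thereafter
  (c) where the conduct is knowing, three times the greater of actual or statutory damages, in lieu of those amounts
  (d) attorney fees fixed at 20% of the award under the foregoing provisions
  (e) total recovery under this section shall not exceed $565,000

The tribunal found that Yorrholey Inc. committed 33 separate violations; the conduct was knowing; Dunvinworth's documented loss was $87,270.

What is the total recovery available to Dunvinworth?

First 18 violations: 18 × $2,410 = $43,380
Remaining violations: (33 − 18) × $3,260 = $48,900
Statutory damages: $43,380 + $48,900 = $92,280
Greater of actual damages ($87,270) or statutory damages ($92,280): $92,280
Trebled: 3 × $92,280 = $276,840
Attorney fees: 20% of $276,840 = $55,368
Total before cap: $276,840 + $55,368 = $332,208
Cap at $565,000: $332,208 is within the cap, no reduction.

$332,208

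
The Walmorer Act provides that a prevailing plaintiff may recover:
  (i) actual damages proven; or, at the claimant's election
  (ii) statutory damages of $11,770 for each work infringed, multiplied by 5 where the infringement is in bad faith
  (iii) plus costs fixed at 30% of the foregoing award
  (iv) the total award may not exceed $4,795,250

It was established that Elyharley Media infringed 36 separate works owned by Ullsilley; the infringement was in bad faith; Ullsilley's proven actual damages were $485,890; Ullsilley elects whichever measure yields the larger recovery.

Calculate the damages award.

$2,754,180

Statutory damages: 36 × $11,770 = $423,720
Multiplied by 5: 5 × $423,720 = $2,118,600
Greater of actual damages ($485,890) or enhanced statutory damages ($2,118,600): $2,118,600
Costs: 30% of $2,118,600 = $635,580
Award plus costs: $2,118,600 + $635,580 = $2,754,180
Cap at $4,795,250: $2,754,180 is within the cap, no reduction.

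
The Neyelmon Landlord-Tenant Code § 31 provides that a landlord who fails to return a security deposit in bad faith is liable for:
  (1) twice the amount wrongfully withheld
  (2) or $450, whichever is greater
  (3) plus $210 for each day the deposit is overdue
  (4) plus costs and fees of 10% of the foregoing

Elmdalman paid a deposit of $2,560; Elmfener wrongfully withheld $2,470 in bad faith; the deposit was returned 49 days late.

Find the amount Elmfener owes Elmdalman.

$16,753

Doubled: 2 × $2,470 = $4,940
Minimum $450: $4,940 meets the minimum, no increase.
Late-return penalty: 49 × $210 = $10,290
Damages plus late penalty: $4,940 + $10,290 = $15,230
Costs and fees: 10% of $15,230 = $1,523
Total recovery: $15,230 + $1,523 = $16,753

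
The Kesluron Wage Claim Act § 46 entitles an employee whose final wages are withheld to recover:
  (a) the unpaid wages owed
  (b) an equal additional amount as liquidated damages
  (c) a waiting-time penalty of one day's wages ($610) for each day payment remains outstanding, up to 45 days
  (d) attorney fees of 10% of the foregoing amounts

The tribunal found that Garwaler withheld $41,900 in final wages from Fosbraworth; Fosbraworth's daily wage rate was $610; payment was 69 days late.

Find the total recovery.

Liquidated damages (equal amount): $41,900
Penalty days: min(69, 45) = 45
Waiting-time penalty: 45 × $610 = $27,450
Subtotal: $41,900 + $41,900 + $27,450 = $111,250
Attorney fees: 10% of $111,250 = $11,125
Total award: $111,250 + $11,125 = $122,375

Total award: $122,375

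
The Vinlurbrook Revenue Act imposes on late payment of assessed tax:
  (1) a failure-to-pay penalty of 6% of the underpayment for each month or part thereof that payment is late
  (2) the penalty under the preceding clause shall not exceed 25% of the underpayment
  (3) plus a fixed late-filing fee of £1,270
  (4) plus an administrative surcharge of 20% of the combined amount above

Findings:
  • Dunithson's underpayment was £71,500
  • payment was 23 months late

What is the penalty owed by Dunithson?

Penalty: £22,974

Accrued rate: 6% × 23 = 138%, capped at 25% → 25%
Failure-to-pay penalty: 25% of £71,500 = £17,875
Penalty before surcharge: £17,875 + £1,270 = £19,145
Administrative surcharge: 20% of £19,145 = £3,829
Total penalty: £19,145 + £3,829 = £22,974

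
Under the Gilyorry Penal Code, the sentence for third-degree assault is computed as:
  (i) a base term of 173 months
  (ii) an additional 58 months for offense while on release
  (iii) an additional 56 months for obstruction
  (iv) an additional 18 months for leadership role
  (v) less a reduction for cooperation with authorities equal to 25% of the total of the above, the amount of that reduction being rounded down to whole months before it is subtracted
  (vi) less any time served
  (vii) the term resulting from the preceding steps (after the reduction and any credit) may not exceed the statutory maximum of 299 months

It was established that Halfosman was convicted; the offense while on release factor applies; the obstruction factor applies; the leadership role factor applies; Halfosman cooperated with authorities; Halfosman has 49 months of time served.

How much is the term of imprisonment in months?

Offense while on release enhancement: +58 months
Obstruction enhancement: +56 months
Leadership role enhancement: +18 months
Adjusted term: 173 months + 58 months + 56 months + 18 months = 305 months
Cooperation with authorities reduction: 25% of 305 months = 76 months (rounded down)
After reduction: 305 − 76 = 229 months
Less time served: 229 months − 49 months = 180 months
Cap at 299 months: 180 months is within the cap, no reduction.

180 months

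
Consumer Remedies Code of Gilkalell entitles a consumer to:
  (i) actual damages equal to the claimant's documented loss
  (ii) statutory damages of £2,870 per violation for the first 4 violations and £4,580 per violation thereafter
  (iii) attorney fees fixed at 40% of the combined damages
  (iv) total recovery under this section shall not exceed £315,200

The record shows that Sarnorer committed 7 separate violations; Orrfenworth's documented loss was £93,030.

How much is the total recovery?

First 4 violations: 4 × £2,870 = £11,480
Remaining violations: (7 − 4) × £4,580 = £13,740
Statutory damages: £11,480 + £13,740 = £25,220
Combined damages: £93,030 + £25,220 = £118,250
Attorney fees: 40% of £118,250 = £47,300
Total before cap: £118,250 + £47,300 = £165,550
Cap at £315,200: £165,550 is within the cap, no reduction.

Total recovery: £165,550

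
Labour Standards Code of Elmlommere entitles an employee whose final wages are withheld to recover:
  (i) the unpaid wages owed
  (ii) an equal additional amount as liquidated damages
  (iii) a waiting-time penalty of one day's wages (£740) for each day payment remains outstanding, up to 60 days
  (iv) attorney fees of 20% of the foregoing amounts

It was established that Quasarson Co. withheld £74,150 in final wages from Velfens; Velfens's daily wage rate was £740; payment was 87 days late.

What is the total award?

Liquidated damages (equal amount): £74,150
Penalty days: min(87, 60) = 60
Waiting-time penalty: 60 × £740 = £44,400
Subtotal: £74,150 + £74,150 + £44,400 = £192,700
Attorney fees: 20% of £192,700 = £38,540
Total award: £192,700 + £38,540 = £231,240

£231,240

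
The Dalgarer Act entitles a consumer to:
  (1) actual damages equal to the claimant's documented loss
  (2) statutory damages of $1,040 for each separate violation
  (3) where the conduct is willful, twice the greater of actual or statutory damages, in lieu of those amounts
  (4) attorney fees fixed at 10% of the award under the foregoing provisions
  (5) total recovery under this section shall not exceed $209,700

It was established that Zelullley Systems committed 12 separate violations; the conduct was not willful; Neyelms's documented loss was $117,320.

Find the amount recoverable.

Total recovery: $142,780

Statutory damages: 12 × $1,040 = $12,480
Conduct not willful: the in-lieu enhancement does not apply.
Actual plus statutory damages: $117,320 + $12,480 = $129,800
Attorney fees: 10% of $129,800 = $12,980
Total before cap: $129,800 + $12,980 = $142,780
Cap at $209,700: $142,780 is within the cap, no reduction.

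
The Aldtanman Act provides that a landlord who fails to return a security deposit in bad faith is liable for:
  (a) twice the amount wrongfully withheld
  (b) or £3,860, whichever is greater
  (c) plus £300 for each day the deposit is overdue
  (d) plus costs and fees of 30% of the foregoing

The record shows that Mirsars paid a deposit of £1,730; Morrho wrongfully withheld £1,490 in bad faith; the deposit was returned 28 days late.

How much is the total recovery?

Doubled: 2 × £1,490 = £2,980
Minimum £3,860: £2,980 is below the minimum → £3,860
Late-return penalty: 28 × £300 = £8,400
Damages plus late penalty: £3,860 + £8,400 = £12,260
Costs and fees: 30% of £12,260 = £3,678
Total recovery: £12,260 + £3,678 = £15,938

£15,938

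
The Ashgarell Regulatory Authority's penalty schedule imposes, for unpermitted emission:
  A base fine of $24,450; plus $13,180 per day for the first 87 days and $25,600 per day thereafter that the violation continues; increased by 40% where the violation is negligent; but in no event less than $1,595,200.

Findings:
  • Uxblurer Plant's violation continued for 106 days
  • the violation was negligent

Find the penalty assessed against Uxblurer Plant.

$2,320,514

First 87 days: 87 × $13,180 = $1,146,660
Remaining days: (106 − 87) × $25,600 = $486,400
Per-day component: $1,146,660 + $486,400 = $1,633,060
Base plus per-day: $24,450 + $1,633,060 = $1,657,510
Enhancement: 40% of $1,657,510 = $663,004
Enhanced fine: $1,657,510 + $663,004 = $2,320,514
Minimum $1,595,200: $2,320,514 meets the minimum, no increase.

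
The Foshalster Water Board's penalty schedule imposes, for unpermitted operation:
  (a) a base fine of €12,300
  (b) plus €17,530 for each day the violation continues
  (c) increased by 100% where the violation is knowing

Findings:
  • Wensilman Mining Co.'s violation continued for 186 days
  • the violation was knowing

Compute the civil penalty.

€6,545,760

Per-day component: 186 × €17,530 = €3,260,580
Base plus per-day: €12,300 + €3,260,580 = €3,272,880
Enhancement: 100% of €3,272,880 = €3,272,880
Enhanced fine: €3,272,880 + €3,272,880 = €6,545,760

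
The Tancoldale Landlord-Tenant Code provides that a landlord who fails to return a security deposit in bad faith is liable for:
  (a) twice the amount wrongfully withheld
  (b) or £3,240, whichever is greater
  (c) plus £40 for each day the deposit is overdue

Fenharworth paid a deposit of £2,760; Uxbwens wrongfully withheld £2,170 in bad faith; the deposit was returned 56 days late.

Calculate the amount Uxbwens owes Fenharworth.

£6,580

Doubled: 2 × £2,170 = £4,340
Minimum £3,240: £4,340 meets the minimum, no increase.
Late-return penalty: 56 × £40 = £2,240
Damages plus late penalty: £4,340 + £2,240 = £6,580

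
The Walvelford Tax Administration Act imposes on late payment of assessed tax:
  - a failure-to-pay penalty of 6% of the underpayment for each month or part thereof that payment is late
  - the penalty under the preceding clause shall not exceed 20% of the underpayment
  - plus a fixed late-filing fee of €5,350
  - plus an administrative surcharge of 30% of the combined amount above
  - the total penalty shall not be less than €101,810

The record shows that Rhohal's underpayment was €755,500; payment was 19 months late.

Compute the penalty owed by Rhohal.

Accrued rate: 6% × 19 = 114%, capped at 20% → 20%
Failure-to-pay penalty: 20% of €755,500 = €151,100
Penalty before surcharge: €151,100 + €5,350 = €156,450
Administrative surcharge: 30% of €156,450 = €46,935
Total penalty: €156,450 + €46,935 = €203,385
Minimum €101,810: €203,385 meets the minimum, no increase.

€203,385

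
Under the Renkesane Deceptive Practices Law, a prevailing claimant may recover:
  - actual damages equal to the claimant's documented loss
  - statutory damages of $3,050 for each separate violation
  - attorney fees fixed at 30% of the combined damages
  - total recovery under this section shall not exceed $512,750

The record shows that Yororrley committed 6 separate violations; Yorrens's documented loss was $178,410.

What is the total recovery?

$255,723

Statutory damages: 6 × $3,050 = $18,300
Combined damages: $178,410 + $18,300 = $196,710
Attorney fees: 30% of $196,710 = $59,013
Total before cap: $196,710 + $59,013 = $255,723
Cap at $512,750: $255,723 is within the cap, no reduction.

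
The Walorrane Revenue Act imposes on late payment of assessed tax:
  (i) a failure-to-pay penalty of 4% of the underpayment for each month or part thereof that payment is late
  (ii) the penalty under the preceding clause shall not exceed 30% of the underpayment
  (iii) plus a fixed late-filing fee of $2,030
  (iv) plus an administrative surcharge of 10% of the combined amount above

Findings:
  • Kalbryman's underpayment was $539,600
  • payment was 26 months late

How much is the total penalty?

Accrued rate: 4% × 26 = 104%, capped at 30% → 30%
Failure-to-pay penalty: 30% of $539,600 = $161,880
Penalty before surcharge: $161,880 + $2,030 = $163,910
Administrative surcharge: 10% of $163,910 = $16,391
Total penalty: $163,910 + $16,391 = $180,301

$180,301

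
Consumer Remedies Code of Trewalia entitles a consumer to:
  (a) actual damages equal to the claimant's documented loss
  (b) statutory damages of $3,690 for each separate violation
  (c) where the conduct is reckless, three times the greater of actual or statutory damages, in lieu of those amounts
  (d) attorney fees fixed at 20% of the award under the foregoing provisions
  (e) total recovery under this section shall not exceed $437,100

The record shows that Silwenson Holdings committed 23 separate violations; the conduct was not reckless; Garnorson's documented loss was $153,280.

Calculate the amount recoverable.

$285,780

Statutory damages: 23 × $3,690 = $84,870
Conduct not reckless: the in-lieu enhancement does not apply.
Actual plus statutory damages: $153,280 + $84,870 = $238,150
Attorney fees: 20% of $238,150 = $47,630
Total before cap: $238,150 + $47,630 = $285,780
Cap at $437,100: $285,780 is within the cap, no reduction.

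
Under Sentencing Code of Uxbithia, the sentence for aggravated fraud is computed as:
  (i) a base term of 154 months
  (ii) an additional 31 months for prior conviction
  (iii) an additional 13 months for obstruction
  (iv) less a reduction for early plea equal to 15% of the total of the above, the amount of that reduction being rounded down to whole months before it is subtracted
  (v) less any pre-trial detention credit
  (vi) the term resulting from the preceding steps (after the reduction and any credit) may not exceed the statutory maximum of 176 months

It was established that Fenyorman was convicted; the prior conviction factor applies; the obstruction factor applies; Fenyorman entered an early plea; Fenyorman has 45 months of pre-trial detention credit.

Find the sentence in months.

Prior conviction enhancement: +31 months
Obstruction enhancement: +13 months
Adjusted term: 154 months + 31 months + 13 months = 198 months
Early plea reduction: 15% of 198 months = 29 months (rounded down)
After reduction: 198 − 29 = 169 months
Less pre-trial detention credit: 169 months − 45 months = 124 months
Cap at 176 months: 124 months is within the cap, no reduction.

124 months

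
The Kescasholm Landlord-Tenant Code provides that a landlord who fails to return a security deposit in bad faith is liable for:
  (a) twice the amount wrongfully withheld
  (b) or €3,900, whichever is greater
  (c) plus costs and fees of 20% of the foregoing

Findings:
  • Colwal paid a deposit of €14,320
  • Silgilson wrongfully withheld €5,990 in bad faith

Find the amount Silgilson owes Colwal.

Doubled: 2 × €5,990 = €11,980
Minimum €3,900: €11,980 meets the minimum, no increase.
Costs and fees: 20% of €11,980 = €2,396
Total recovery: €11,980 + €2,396 = €14,376

€14,376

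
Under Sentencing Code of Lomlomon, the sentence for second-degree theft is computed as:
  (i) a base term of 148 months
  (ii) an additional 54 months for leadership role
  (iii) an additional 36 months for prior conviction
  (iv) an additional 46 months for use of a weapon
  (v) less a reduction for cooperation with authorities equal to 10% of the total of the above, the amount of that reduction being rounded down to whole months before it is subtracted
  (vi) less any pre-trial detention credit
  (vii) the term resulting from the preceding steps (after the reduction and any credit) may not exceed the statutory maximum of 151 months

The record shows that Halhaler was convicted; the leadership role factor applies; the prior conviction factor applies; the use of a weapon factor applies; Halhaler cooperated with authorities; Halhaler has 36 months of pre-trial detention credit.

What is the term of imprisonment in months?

Leadership role enhancement: +54 months
Prior conviction enhancement: +36 months
Use of a weapon enhancement: +46 months
Adjusted term: 148 months + 54 months + 36 months + 46 months = 284 months
Cooperation with authorities reduction: 10% of 284 months = 28 months (rounded down)
After reduction: 284 − 28 = 256 months
Less pre-trial detention credit: 256 months − 36 months = 220 months
Cap at 151 months: 220 months exceeds the cap → 151 months

Sentence: 151 months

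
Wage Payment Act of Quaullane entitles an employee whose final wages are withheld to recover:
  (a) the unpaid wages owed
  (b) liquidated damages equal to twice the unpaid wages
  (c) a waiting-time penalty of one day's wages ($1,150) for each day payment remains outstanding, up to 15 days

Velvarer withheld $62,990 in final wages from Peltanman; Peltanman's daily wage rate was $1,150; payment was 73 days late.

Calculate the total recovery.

Doubled: 2 × $62,990 = $125,980
Penalty days: min(73, 15) = 15
Waiting-time penalty: 15 × $1,150 = $17,250
Total award: $62,990 + $125,980 + $17,250 = $206,220

Total award: $206,220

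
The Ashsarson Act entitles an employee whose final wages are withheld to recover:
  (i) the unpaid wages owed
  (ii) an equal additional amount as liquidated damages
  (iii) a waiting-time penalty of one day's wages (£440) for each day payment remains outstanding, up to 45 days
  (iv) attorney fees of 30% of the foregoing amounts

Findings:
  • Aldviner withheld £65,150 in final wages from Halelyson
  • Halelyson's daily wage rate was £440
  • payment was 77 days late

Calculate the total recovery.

Liquidated damages (equal amount): £65,150
Penalty days: min(77, 45) = 45
Waiting-time penalty: 45 × £440 = £19,800
Subtotal: £65,150 + £65,150 + £19,800 = £150,100
Attorney fees: 30% of £150,100 = £45,030
Total award: £150,100 + £45,030 = £195,130

£195,130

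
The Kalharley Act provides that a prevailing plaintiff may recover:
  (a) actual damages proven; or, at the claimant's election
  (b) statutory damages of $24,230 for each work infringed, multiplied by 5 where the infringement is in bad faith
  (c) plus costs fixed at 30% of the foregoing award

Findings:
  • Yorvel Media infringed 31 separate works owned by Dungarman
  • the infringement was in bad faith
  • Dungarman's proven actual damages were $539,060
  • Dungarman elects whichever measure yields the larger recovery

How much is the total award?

Statutory damages: 31 × $24,230 = $751,130
Multiplied by 5: 5 × $751,130 = $3,755,650
Greater of actual damages ($539,060) or enhanced statutory damages ($3,755,650): $3,755,650
Costs: 30% of $3,755,650 = $1,126,695
Award plus costs: $3,755,650 + $1,126,695 = $4,882,345

$4,882,345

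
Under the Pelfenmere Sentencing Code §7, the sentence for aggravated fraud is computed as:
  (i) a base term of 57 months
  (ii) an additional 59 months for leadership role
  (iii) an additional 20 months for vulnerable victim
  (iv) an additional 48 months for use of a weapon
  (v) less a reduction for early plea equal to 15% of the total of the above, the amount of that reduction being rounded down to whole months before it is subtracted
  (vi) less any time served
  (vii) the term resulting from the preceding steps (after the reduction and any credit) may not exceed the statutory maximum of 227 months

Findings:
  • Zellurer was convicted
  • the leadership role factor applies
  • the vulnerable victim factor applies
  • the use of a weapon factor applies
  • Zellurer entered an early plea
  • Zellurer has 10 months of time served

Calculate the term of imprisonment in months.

147 months

Leadership role enhancement: +59 months
Vulnerable victim enhancement: +20 months
Use of a weapon enhancement: +48 months
Adjusted term: 57 months + 59 months + 20 months + 48 months = 184 months
Early plea reduction: 15% of 184 months = 27 months (rounded down)
After reduction: 184 − 27 = 157 months
Less time served: 157 months − 10 months = 147 months
Cap at 227 months: 147 months is within the cap, no reduction.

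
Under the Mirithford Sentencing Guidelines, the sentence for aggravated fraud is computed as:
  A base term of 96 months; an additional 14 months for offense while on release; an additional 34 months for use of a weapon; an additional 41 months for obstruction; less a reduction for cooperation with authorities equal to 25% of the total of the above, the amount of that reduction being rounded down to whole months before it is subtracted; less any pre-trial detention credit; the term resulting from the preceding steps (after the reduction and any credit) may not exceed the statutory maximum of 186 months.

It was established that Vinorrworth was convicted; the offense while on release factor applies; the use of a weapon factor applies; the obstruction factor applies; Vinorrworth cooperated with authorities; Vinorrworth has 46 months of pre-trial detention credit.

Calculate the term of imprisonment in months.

Offense while on release enhancement: +14 months
Use of a weapon enhancement: +34 months
Obstruction enhancement: +41 months
Adjusted term: 96 months + 14 months + 34 months + 41 months = 185 months
Cooperation with authorities reduction: 25% of 185 months = 46 months (rounded down)
After reduction: 185 − 46 = 139 months
Less pre-trial detention credit: 139 months − 46 months = 93 months
Cap at 186 months: 93 months is within the cap, no reduction.

Sentence: 93 months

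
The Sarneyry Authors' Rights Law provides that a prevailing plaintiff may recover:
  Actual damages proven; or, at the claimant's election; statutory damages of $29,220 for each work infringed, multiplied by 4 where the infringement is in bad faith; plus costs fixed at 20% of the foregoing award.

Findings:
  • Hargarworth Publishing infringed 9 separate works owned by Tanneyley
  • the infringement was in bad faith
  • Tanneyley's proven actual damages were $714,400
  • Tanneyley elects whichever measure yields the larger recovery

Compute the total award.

$1,262,304

Statutory damages: 9 × $29,220 = $262,980
Multiplied by 4: 4 × $262,980 = $1,051,920
Greater of actual damages ($714,400) or enhanced statutory damages ($1,051,920): $1,051,920
Costs: 20% of $1,051,920 = $210,384
Award plus costs: $1,051,920 + $210,384 = $1,262,304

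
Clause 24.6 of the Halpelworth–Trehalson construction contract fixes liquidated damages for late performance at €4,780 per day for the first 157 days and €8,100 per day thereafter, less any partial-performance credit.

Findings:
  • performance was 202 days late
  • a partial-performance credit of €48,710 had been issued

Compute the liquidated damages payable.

First 157 days: 157 × €4,780 = €750,460
Remaining days: (202 − 157) × €8,100 = €364,500
Accrued per-day damages: €750,460 + €364,500 = €1,114,960
Less partial-performance credit: €1,114,960 − €48,710 = €1,066,250

Liquidated damages: €1,066,250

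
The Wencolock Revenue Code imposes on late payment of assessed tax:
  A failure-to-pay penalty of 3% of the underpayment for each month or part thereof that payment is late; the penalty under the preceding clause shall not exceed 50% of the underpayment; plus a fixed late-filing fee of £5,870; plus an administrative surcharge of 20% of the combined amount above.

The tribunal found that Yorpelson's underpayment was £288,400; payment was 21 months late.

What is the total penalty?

Accrued rate: 3% × 21 = 63%, capped at 50% → 50%
Failure-to-pay penalty: 50% of £288,400 = £144,200
Penalty before surcharge: £144,200 + £5,870 = £150,070
Administrative surcharge: 20% of £150,070 = £30,014
Total penalty: £150,070 + £30,014 = £180,084

£180,084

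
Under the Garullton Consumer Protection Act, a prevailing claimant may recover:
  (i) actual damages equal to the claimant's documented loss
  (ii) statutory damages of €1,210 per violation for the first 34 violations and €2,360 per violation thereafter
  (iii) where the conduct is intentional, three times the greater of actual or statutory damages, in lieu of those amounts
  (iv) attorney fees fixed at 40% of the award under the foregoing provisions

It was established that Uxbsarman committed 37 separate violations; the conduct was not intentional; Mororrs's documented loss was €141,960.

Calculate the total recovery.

First 34 violations: 34 × €1,210 = €41,140
Remaining violations: (37 − 34) × €2,360 = €7,080
Statutory damages: €41,140 + €7,080 = €48,220
Conduct not intentional: the in-lieu enhancement does not apply.
Actual plus statutory damages: €141,960 + €48,220 = €190,180
Attorney fees: 40% of €190,180 = €76,072
Total recovery: €190,180 + €76,072 = €266,252

€266,252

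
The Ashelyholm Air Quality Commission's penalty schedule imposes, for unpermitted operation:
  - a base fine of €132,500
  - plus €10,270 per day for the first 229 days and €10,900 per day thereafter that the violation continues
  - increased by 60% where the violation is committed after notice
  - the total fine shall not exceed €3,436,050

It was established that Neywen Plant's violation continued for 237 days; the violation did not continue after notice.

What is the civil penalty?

First 229 days: 229 × €10,270 = €2,351,830
Remaining days: (237 − 229) × €10,900 = €87,200
Per-day component: €2,351,830 + €87,200 = €2,439,030
Base plus per-day: €132,500 + €2,439,030 = €2,571,530
The violation did not continue after notice: no 60% increase.
Cap at €3,436,050: €2,571,530 is within the cap, no reduction.

€2,571,530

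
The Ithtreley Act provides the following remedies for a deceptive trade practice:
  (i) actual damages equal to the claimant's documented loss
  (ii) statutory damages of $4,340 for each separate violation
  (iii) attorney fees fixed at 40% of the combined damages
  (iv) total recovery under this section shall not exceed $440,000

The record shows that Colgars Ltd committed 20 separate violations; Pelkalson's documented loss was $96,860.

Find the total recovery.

Statutory damages: 20 × $4,340 = $86,800
Combined damages: $96,860 + $86,800 = $183,660
Attorney fees: 40% of $183,660 = $73,464
Total before cap: $183,660 + $73,464 = $257,124
Cap at $440,000: $257,124 is within the cap, no reduction.

$257,124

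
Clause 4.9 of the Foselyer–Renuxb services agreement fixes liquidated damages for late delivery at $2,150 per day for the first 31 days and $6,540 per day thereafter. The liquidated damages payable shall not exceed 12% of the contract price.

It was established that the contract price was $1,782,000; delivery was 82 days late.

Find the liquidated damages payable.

$213,840

First 31 days: 31 × $2,150 = $66,650
Remaining days: (82 − 31) × $6,540 = $333,540
Accrued per-day damages: $66,650 + $333,540 = $400,190
Cap: 12% of $1,782,000 = $213,840
Cap at $213,840: $400,190 exceeds the cap → $213,840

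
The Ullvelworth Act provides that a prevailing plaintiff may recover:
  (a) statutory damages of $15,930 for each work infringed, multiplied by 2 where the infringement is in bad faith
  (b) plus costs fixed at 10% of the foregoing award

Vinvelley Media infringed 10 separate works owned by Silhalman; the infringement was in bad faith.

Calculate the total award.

Statutory damages: 10 × $15,930 = $159,300
Doubled: 2 × $159,300 = $318,600
Costs: 10% of $318,600 = $31,860
Award plus costs: $318,600 + $31,860 = $350,460

Award: $350,460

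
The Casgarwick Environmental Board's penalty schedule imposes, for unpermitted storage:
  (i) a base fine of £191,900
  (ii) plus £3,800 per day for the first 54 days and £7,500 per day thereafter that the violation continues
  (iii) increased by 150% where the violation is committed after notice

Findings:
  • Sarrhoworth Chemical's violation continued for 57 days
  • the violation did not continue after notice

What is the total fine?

£419,600

First 54 days: 54 × £3,800 = £205,200
Remaining days: (57 − 54) × £7,500 = £22,500
Per-day component: £205,200 + £22,500 = £227,700
Base plus per-day: £191,900 + £227,700 = £419,600
The violation did not continue after notice: no 150% increase.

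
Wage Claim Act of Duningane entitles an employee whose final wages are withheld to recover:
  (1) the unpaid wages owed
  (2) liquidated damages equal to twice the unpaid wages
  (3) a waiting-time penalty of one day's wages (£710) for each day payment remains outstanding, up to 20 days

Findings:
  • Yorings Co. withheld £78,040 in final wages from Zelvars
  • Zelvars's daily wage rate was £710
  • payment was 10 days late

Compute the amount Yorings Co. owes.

Doubled: 2 × £78,040 = £156,080
Penalty days: min(10, 20) = 10
Waiting-time penalty: 10 × £710 = £7,100
Total award: £78,040 + £156,080 + £7,100 = £241,220

£241,220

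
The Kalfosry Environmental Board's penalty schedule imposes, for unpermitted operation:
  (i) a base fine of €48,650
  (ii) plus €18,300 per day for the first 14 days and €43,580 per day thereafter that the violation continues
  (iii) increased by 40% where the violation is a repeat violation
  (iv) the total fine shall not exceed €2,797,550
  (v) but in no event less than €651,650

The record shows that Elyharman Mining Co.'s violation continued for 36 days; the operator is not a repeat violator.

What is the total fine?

First 14 days: 14 × €18,300 = €256,200
Remaining days: (36 − 14) × €43,580 = €958,760
Per-day component: €256,200 + €958,760 = €1,214,960
Base plus per-day: €48,650 + €1,214,960 = €1,263,610
The operator is not a repeat violator: no 40% increase.
Cap at €2,797,550: €1,263,610 is within the cap, no reduction.
Minimum €651,650: €1,263,610 meets the minimum, no increase.

€1,263,610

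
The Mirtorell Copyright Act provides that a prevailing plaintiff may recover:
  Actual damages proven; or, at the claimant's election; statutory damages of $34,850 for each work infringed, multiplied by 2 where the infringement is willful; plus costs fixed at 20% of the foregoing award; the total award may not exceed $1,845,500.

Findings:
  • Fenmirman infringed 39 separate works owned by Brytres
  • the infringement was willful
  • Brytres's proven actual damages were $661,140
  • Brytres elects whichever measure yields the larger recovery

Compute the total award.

$1,845,500

Statutory damages: 39 × $34,850 = $1,359,150
Doubled: 2 × $1,359,150 = $2,718,300
Greater of actual damages ($661,140) or enhanced statutory damages ($2,718,300): $2,718,300
Costs: 20% of $2,718,300 = $543,660
Award plus costs: $2,718,300 + $543,660 = $3,261,960
Cap at $1,845,500: $3,261,960 exceeds the cap → $1,845,500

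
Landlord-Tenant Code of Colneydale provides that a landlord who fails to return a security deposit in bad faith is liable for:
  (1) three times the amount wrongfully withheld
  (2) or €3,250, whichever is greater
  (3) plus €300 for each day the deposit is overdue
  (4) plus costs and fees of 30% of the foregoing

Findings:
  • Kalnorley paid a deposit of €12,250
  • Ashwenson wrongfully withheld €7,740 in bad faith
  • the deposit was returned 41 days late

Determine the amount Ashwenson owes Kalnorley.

Recovery: €46,176

Trebled: 3 × €7,740 = €23,220
Minimum €3,250: €23,220 meets the minimum, no increase.
Late-return penalty: 41 × €300 = €12,300
Damages plus late penalty: €23,220 + €12,300 = €35,520
Costs and fees: 30% of €35,520 = €10,656
Total recovery: €35,520 + €10,656 = €46,176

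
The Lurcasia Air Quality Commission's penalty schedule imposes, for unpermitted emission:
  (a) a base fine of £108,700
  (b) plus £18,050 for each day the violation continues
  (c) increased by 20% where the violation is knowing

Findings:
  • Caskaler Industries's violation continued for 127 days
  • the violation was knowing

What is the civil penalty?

£2,881,260

Per-day component: 127 × £18,050 = £2,292,350
Base plus per-day: £108,700 + £2,292,350 = £2,401,050
Enhancement: 20% of £2,401,050 = £480,210
Enhanced fine: £2,401,050 + £480,210 = £2,881,260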